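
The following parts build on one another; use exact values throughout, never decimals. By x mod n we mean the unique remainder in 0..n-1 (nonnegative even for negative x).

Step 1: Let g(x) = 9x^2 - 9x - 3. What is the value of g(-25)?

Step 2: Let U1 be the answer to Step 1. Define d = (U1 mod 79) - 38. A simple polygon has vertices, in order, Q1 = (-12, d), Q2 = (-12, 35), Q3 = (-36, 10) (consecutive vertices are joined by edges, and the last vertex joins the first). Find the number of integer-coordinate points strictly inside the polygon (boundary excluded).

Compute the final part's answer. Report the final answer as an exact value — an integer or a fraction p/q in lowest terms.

Step 1: 9*(-25)^2 - 9*(-25)^1 - 3 = (5625) + (225) + (-3) = 5847; answer 5847
Step 2: U1 = 5847; d = -37; cross terms: (-12*35 - -12*-37)=-864, (-12*10 - -36*35)=1140, (-36*-37 - -12*10)=1452; twice the area = |1728| = 1728; area = 864; boundary points = 72 + 1 + 1 = 74; strictly interior points = area - boundary/2 + 1 = 828; answer 828

828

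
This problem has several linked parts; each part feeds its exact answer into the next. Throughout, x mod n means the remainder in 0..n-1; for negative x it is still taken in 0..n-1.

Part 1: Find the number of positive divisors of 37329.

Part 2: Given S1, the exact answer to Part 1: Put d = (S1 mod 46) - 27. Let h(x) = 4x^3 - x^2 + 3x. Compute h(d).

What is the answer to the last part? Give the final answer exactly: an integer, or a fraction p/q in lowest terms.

Part 1: 37329 = 3 * 23 * 541; number of divisors = (1+1) * (1+1) * (1+1) = 8; answer 8
Part 2: S1 = 8; d = -19; 4*(-19)^3 - 1*(-19)^2 + 3*(-19)^1 = (-27436) + (-361) + (-57) = -27854; answer -27854

-27854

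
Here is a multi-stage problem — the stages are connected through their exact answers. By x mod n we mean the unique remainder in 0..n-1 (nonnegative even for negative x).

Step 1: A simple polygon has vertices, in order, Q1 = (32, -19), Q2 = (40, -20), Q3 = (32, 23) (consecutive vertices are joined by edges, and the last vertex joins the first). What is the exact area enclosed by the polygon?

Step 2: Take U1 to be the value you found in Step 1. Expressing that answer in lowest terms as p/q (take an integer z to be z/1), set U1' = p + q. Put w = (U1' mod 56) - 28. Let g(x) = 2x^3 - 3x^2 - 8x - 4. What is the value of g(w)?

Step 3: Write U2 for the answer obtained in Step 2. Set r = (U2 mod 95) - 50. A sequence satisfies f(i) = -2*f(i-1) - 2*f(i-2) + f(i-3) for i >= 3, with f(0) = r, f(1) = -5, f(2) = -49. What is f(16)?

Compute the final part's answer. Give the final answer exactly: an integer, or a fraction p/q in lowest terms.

82619

Step 1: cross terms: (32*-20 - 40*-19)=120, (40*23 - 32*-20)=1560, (32*-19 - 32*23)=-1344; twice the area = |336| = 336; area = 168; answer 168
Step 2: U1 = 168; threaded value p + q = 169; w = -27; 2*(-27)^3 - 3*(-27)^2 - 8*(-27)^1 - 4 = (-39366) + (-2187) + (216) + (-4) = -41341; answer -41341
Step 3: U2 = -41341; r = 29; f(3) = -2*(-49) - 2*(-5) + 1*(29) = 137; iterating: f(3)=137, f(4)=-181, f(5)=39, f(6)=421, f(7)=-1101, f(8)=1399, f(9)=-175, f(10)=-3549, f(11)=8847, f(12)=-10771, f(13)=299, f(14)=29791, f(15)=-70951, f(16)=82619; answer 82619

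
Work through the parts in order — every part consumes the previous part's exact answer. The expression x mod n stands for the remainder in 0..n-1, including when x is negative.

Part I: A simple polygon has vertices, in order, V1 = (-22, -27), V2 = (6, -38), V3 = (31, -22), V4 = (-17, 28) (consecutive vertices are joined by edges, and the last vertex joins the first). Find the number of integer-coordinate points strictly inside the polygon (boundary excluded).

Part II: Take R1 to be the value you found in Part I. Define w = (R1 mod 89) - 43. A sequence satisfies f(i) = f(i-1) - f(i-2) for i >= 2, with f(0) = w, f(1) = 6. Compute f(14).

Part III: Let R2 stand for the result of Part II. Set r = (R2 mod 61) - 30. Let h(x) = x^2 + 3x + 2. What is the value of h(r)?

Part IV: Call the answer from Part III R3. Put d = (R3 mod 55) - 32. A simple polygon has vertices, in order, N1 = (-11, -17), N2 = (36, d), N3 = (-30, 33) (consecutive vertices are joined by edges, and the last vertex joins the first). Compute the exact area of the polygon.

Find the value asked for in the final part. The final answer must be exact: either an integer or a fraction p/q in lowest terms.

2179/2

Part I: cross terms: (-22*-38 - 6*-27)=998, (6*-22 - 31*-38)=1046, (31*28 - -17*-22)=494, (-17*-27 - -22*28)=1075; twice the area = |3613| = 3613; area = 3613/2; boundary points = 1 + 1 + 2 + 5 = 9; strictly interior points = area - boundary/2 + 1 = 1803; answer 1803
Part II: R1 = 1803; w = -20; f(2) = 1*(6) - 1*(-20) = 26; iterating: f(2)=26, f(3)=20, f(4)=-6, f(5)=-26, f(6)=-20, f(7)=6, f(8)=26, f(9)=20, f(10)=-6, f(11)=-26, f(12)=-20, f(13)=6, f(14)=26; answer 26
Part III: R2 = 26; r = -4; 1*(-4)^2 + 3*(-4)^1 + 2 = (16) + (-12) + (2) = 6; answer 6
Part IV: R3 = 6; d = -26; cross terms: (-11*-26 - 36*-17)=898, (36*33 - -30*-26)=408, (-30*-17 - -11*33)=873; twice the area = |2179| = 2179; area = 2179/2; answer 2179/2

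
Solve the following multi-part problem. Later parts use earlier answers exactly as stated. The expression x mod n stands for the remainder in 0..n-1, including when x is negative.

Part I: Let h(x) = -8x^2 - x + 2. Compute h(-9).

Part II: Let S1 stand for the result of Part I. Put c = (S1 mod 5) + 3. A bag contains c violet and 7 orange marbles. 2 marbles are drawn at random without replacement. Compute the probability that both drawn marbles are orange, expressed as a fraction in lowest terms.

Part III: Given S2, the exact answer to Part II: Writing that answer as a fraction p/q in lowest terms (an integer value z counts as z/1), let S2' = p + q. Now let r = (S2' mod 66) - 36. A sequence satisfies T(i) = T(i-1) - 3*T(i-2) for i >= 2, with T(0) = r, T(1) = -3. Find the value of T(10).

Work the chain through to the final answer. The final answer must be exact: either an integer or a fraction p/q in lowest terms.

-759

Part I: -8*(-9)^2 - 1*(-9)^1 + 2 = (-648) + (9) + (2) = -637; answer -637
Part II: S1 = -637; c = 6; total draws C(13,2) = 78; favorable C(7,2) = 21; P = 7/26; answer 7/26
Part III: S2 = 7/26; threaded value p + q = 33; r = -3; T(2) = 1*(-3) - 3*(-3) = 6; iterating: T(2)=6, T(3)=15, T(4)=-3, T(5)=-48, T(6)=-39, T(7)=105, T(8)=222, T(9)=-93, T(10)=-759; answer -759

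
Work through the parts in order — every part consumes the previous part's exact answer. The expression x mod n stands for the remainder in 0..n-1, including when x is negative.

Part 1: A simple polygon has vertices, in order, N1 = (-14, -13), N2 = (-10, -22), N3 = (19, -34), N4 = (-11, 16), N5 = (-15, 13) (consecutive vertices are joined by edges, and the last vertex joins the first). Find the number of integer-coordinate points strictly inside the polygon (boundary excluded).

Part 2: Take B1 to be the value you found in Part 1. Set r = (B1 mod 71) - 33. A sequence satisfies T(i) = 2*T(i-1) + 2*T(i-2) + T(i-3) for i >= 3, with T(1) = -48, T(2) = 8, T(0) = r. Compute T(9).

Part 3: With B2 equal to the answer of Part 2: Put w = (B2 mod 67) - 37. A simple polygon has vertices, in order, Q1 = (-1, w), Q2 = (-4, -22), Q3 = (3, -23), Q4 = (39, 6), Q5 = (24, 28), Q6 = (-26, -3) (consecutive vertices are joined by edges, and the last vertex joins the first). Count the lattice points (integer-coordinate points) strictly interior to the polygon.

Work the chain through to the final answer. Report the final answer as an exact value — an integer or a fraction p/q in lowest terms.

1676

Part 1: cross terms: (-14*-22 - -10*-13)=178, (-10*-34 - 19*-22)=758, (19*16 - -11*-34)=-70, (-11*13 - -15*16)=97, (-15*-13 - -14*13)=377; twice the area = |1340| = 1340; area = 670; boundary points = 1 + 1 + 10 + 1 + 1 = 14; strictly interior points = area - boundary/2 + 1 = 664; answer 664
Part 2: B1 = 664; r = -8; T(3) = 2*(8) + 2*(-48) + 1*(-8) = -88; iterating: T(3)=-88, T(4)=-208, T(5)=-584, T(6)=-1672, T(7)=-4720, T(8)=-13368, T(9)=-37848; answer -37848
Part 3: B2 = -37848; w = -30; cross terms: (-1*-22 - -4*-30)=-98, (-4*-23 - 3*-22)=158, (3*6 - 39*-23)=915, (39*28 - 24*6)=948, (24*-3 - -26*28)=656, (-26*-30 - -1*-3)=777; twice the area = |3356| = 3356; area = 1678; boundary points = 1 + 1 + 1 + 1 + 1 + 1 = 6; strictly interior points = area - boundary/2 + 1 = 1676; answer 1676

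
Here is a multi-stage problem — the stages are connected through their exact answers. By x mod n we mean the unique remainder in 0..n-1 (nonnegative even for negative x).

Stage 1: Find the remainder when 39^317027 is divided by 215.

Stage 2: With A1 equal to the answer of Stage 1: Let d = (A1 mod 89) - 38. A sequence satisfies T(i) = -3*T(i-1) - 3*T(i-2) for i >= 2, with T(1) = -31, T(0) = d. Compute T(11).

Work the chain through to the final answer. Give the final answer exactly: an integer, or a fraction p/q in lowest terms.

-26730

Stage 1: squarings mod 215: 39^1=39, 39^2=16, 39^4=41, 39^8=176, 39^16=16, 39^32=41, 39^64=176, 39^128=16, 39^256=41, 39^512=176, 39^1024=16, 39^2048=41, 39^4096=176, 39^8192=16, 39^16384=41, 39^32768=176, 39^65536=16, 39^131072=41, 39^262144=176; 39^317027 = 39^1 * 39^2 * 39^32 * 39^64 * 39^512 * 39^1024 * 39^4096 * 39^16384 * 39^32768 * 39^262144 = 174 (mod 215); answer 174
Stage 2: A1 = 174; d = 47; T(2) = -3*(-31) - 3*(47) = -48; iterating: T(2)=-48, T(3)=237, T(4)=-567, T(5)=990, T(6)=-1269, T(7)=837, T(8)=1296, T(9)=-6399, T(10)=15309, T(11)=-26730; answer -26730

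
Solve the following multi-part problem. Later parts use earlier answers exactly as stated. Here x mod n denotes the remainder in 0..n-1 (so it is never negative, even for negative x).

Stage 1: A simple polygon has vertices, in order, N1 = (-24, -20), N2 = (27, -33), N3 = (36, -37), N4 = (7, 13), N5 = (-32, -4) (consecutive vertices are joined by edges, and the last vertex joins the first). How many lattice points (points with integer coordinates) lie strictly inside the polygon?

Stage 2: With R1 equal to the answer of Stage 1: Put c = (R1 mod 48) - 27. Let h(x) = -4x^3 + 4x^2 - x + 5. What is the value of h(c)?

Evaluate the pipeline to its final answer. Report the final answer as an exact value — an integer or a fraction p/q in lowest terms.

Stage 1: cross terms: (-24*-33 - 27*-20)=1332, (27*-37 - 36*-33)=189, (36*13 - 7*-37)=727, (7*-4 - -32*13)=388, (-32*-20 - -24*-4)=544; twice the area = |3180| = 3180; area = 1590; boundary points = 1 + 1 + 1 + 1 + 8 = 12; strictly interior points = area - boundary/2 + 1 = 1585; answer 1585
Stage 2: R1 = 1585; c = -26; -4*(-26)^3 + 4*(-26)^2 - 1*(-26)^1 + 5 = (70304) + (2704) + (26) + (5) = 73039; answer 73039

73039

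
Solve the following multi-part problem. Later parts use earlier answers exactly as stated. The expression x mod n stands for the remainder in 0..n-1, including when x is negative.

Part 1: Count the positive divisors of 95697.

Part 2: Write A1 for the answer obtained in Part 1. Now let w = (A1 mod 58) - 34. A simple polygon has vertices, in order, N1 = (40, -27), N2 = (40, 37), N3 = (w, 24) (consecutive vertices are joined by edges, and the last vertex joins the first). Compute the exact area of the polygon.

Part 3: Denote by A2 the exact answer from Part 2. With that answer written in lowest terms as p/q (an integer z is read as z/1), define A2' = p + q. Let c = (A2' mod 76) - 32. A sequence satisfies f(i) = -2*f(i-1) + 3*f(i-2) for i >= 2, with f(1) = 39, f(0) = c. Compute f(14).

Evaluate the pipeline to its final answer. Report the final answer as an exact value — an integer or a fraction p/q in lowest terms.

Part 1: 95697 = 3^2 * 7^3 * 31; number of divisors = (2+1) * (3+1) * (1+1) = 24; answer 24
Part 2: A1 = 24; w = -10; cross terms: (40*37 - 40*-27)=2560, (40*24 - -10*37)=1330, (-10*-27 - 40*24)=-690; twice the area = |3200| = 3200; area = 1600; answer 1600
Part 3: A2 = 1600; threaded value p + q = 1601; c = -27; f(2) = -2*(39) + 3*(-27) = -159; iterating: f(2)=-159, f(3)=435, f(4)=-1347, f(5)=3999, f(6)=-12039, f(7)=36075, f(8)=-108267, f(9)=324759, f(10)=-974319, f(11)=2922915, f(12)=-8768787, f(13)=26306319, f(14)=-78918999; answer -78918999

-78918999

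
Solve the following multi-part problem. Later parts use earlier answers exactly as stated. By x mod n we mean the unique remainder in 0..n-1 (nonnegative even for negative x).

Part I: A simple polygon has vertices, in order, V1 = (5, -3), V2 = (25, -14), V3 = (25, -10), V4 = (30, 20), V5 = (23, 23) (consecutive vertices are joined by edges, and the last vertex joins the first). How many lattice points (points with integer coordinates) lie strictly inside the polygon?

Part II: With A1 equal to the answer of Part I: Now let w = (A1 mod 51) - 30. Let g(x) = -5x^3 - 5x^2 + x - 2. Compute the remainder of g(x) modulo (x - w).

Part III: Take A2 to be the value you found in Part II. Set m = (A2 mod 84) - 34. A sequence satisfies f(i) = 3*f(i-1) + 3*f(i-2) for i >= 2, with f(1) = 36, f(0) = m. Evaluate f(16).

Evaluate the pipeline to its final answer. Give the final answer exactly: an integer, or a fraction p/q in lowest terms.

Part I: cross terms: (5*-14 - 25*-3)=5, (25*-10 - 25*-14)=100, (25*20 - 30*-10)=800, (30*23 - 23*20)=230, (23*-3 - 5*23)=-184; twice the area = |951| = 951; area = 951/2; boundary points = 1 + 4 + 5 + 1 + 2 = 13; strictly interior points = area - boundary/2 + 1 = 470; answer 470
Part II: A1 = 470; w = -19; remainder = value at the root: -5*(-19)^3 - 5*(-19)^2 + 1*(-19)^1 - 2 = (34295) + (-1805) + (-19) + (-2) = 32469; answer 32469
Part III: A2 = 32469; m = 11; f(2) = 3*(36) + 3*(11) = 141; iterating: f(2)=141, f(3)=531, f(4)=2016, f(5)=7641, f(6)=28971, f(7)=109836, f(8)=416421, f(9)=1578771, f(10)=5985576, f(11)=22693041, f(12)=86035851, f(13)=326186676, f(14)=1236667581, f(15)=4688562771, f(16)=17775691056; answer 17775691056

17775691056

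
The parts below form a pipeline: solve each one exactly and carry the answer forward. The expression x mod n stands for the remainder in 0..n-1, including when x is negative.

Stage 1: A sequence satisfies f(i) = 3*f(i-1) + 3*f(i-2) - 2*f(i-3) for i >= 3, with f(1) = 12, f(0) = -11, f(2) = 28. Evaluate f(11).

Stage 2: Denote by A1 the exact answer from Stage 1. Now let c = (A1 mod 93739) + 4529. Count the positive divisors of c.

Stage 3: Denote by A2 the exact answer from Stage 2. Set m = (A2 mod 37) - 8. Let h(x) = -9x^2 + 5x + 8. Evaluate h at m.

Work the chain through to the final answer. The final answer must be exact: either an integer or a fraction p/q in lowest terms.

-116

Stage 1: f(3) = 3*(28) + 3*(12) - 2*(-11) = 142; iterating: f(3)=142, f(4)=486, f(5)=1828, f(6)=6658, f(7)=24486, f(8)=89776, f(9)=329470, f(10)=1208766, f(11)=4435156; answer 4435156
Stage 2: A1 = 4435156; c = 33952; 33952 = 2^5 * 1061; number of divisors = (5+1) * (1+1) = 12; answer 12
Stage 3: A2 = 12; m = 4; -9*(4)^2 + 5*(4)^1 + 8 = (-144) + (20) + (8) = -116; answer -116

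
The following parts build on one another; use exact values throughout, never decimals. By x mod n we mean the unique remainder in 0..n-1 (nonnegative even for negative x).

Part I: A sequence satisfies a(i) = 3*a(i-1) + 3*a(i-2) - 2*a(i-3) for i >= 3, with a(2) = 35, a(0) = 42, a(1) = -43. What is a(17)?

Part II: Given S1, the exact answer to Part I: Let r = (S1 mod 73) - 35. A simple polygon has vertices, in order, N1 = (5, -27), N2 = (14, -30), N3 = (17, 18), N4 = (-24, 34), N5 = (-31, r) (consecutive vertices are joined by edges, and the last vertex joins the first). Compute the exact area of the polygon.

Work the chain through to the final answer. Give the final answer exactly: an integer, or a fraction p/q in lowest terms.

4877/2

Part I: a(3) = 3*(35) + 3*(-43) - 2*(42) = -108; iterating: a(3)=-108, a(4)=-133, a(5)=-793, a(6)=-2562, a(7)=-9799, a(8)=-35497, a(9)=-130764, a(10)=-479185, a(11)=-1758853, a(12)=-6452586, a(13)=-23675947, a(14)=-86867893, a(15)=-318726348, a(16)=-1169430829, a(17)=-4290735745; answer -4290735745
Part II: S1 = -4290735745; r = -34; cross terms: (5*-30 - 14*-27)=228, (14*18 - 17*-30)=762, (17*34 - -24*18)=1010, (-24*-34 - -31*34)=1870, (-31*-27 - 5*-34)=1007; twice the area = |4877| = 4877; area = 4877/2; answer 4877/2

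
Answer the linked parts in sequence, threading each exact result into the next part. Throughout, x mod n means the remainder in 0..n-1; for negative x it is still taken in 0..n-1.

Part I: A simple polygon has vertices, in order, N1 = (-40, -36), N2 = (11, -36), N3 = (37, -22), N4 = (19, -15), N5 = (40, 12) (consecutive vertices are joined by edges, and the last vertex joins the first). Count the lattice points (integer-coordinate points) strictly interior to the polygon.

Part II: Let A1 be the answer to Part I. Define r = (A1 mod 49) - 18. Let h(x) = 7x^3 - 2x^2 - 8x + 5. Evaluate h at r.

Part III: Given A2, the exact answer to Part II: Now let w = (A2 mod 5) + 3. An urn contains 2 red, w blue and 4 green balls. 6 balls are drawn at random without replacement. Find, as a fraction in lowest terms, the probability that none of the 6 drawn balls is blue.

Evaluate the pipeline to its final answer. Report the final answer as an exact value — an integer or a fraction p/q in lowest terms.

Part I: cross terms: (-40*-36 - 11*-36)=1836, (11*-22 - 37*-36)=1090, (37*-15 - 19*-22)=-137, (19*12 - 40*-15)=828, (40*-36 - -40*12)=-960; twice the area = |2657| = 2657; area = 2657/2; boundary points = 51 + 2 + 1 + 3 + 16 = 73; strictly interior points = area - boundary/2 + 1 = 1293; answer 1293
Part II: A1 = 1293; r = 1; 7*(1)^3 - 2*(1)^2 - 8*(1)^1 + 5 = (7) + (-2) + (-8) + (5) = 2; answer 2
Part III: A2 = 2; w = 5; total draws C(11,6) = 462; favorable C(6,6) = 1; P = 1/462; answer 1/462

1/462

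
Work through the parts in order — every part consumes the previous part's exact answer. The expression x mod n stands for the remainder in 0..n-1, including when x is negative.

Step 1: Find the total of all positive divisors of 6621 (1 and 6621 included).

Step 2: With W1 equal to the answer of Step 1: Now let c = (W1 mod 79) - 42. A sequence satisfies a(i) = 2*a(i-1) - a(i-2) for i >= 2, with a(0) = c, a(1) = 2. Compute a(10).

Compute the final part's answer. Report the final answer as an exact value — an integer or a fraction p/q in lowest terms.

-169

Step 1: 6621 = 3 * 2207; sigma = (1 + 3) * (1 + 2207) = 4 * 2208 = 8832; answer 8832
Step 2: W1 = 8832; c = 21; a(2) = 2*(2) - 1*(21) = -17; iterating: a(2)=-17, a(3)=-36, a(4)=-55, a(5)=-74, a(6)=-93, a(7)=-112, a(8)=-131, a(9)=-150, a(10)=-169; answer -169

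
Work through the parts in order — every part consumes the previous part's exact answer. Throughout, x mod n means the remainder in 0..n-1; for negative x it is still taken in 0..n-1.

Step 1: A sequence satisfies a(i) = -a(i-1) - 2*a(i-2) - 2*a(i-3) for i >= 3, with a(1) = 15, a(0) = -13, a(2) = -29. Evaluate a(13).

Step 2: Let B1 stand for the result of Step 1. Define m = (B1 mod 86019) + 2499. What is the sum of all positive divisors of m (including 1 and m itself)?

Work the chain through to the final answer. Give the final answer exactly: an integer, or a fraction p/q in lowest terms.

120000

Step 1: a(3) = -1*(-29) - 2*(15) - 2*(-13) = 25; iterating: a(3)=25, a(4)=3, a(5)=5, a(6)=-61, a(7)=45, a(8)=67, a(9)=-35, a(10)=-189, a(11)=125, a(12)=323, a(13)=-195; answer -195
Step 2: B1 = -195; m = 88323; 88323 = 3 * 59 * 499; sigma = (1 + 3) * (1 + 59) * (1 + 499) = 4 * 60 * 500 = 120000; answer 120000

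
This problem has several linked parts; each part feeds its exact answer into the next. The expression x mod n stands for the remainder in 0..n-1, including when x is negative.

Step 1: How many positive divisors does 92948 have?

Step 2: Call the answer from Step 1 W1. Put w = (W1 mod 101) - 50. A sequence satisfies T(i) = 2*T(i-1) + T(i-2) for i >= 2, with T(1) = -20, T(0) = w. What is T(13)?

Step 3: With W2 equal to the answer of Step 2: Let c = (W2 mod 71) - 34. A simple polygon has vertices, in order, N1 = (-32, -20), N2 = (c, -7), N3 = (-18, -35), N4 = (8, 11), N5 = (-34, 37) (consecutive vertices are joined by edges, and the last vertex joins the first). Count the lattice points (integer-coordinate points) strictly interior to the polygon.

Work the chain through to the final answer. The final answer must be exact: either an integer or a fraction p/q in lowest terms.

1428

Step 1: 92948 = 2^2 * 19 * 1223; number of divisors = (2+1) * (1+1) * (1+1) = 12; answer 12
Step 2: W1 = 12; w = -38; T(2) = 2*(-20) + 1*(-38) = -78; iterating: T(2)=-78, T(3)=-176, T(4)=-430, T(5)=-1036, T(6)=-2502, T(7)=-6040, T(8)=-14582, T(9)=-35204, T(10)=-84990, T(11)=-205184, T(12)=-495358, T(13)=-1195900; answer -1195900
Step 3: W2 = -1195900; c = -10; cross terms: (-32*-7 - -10*-20)=24, (-10*-35 - -18*-7)=224, (-18*11 - 8*-35)=82, (8*37 - -34*11)=670, (-34*-20 - -32*37)=1864; twice the area = |2864| = 2864; area = 1432; boundary points = 1 + 4 + 2 + 2 + 1 = 10; strictly interior points = area - boundary/2 + 1 = 1428; answer 1428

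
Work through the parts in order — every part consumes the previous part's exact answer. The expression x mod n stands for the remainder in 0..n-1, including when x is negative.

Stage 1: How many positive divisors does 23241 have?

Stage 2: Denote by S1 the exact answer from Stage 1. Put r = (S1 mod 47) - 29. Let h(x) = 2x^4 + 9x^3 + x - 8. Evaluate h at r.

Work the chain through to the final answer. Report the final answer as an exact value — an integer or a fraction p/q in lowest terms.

305584

Stage 1: 23241 = 3 * 61 * 127; number of divisors = (1+1) * (1+1) * (1+1) = 8; answer 8
Stage 2: S1 = 8; r = -21; 2*(-21)^4 + 9*(-21)^3 + 1*(-21)^1 - 8 = (388962) + (-83349) + (-21) + (-8) = 305584; answer 305584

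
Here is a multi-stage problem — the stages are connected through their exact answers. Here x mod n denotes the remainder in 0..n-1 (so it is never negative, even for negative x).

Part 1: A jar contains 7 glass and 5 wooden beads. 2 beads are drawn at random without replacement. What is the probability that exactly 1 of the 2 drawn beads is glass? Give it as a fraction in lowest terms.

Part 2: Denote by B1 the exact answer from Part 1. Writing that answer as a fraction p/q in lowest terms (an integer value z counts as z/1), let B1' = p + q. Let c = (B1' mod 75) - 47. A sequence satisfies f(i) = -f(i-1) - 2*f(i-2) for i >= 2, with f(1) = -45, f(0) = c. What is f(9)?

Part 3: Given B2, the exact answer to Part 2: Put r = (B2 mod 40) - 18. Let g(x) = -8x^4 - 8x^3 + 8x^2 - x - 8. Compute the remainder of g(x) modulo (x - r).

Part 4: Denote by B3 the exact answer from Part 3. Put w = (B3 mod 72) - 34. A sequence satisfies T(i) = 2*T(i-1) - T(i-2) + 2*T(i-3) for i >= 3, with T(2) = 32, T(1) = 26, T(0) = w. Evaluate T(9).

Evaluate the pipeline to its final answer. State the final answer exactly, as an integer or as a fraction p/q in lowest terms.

5432

Part 1: total draws C(12,2) = 66; favorable C(7,1)*C(5,1) = 35; P = 35/66; answer 35/66
Part 2: B1 = 35/66; threaded value p + q = 101; c = -21; f(2) = -1*(-45) - 2*(-21) = 87; iterating: f(2)=87, f(3)=3, f(4)=-177, f(5)=171, f(6)=183, f(7)=-525, f(8)=159, f(9)=891; answer 891
Part 3: B2 = 891; r = -7; remainder = value at the root: -8*(-7)^4 - 8*(-7)^3 + 8*(-7)^2 - 1*(-7)^1 - 8 = (-19208) + (2744) + (392) + (7) + (-8) = -16073; answer -16073
Part 4: B3 = -16073; w = 21; T(3) = 2*(32) - 1*(26) + 2*(21) = 80; iterating: T(3)=80, T(4)=180, T(5)=344, T(6)=668, T(7)=1352, T(8)=2724, T(9)=5432; answer 5432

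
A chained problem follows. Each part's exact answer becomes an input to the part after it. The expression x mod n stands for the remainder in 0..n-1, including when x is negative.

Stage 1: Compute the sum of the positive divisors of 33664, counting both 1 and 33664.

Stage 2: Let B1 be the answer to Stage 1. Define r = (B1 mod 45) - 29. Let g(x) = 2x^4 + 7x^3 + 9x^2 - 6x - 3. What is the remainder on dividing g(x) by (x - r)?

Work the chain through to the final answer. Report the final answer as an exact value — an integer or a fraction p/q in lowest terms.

Stage 1: 33664 = 2^7 * 263; sigma = (1 + 2 + 4 + 8 + 16 + 32 + 64 + 128) * (1 + 263) = 255 * 264 = 67320; answer 67320
Stage 2: B1 = 67320; r = -29; remainder = value at the root: 2*(-29)^4 + 7*(-29)^3 + 9*(-29)^2 - 6*(-29)^1 - 3 = (1414562) + (-170723) + (7569) + (174) + (-3) = 1251579; answer 1251579

1251579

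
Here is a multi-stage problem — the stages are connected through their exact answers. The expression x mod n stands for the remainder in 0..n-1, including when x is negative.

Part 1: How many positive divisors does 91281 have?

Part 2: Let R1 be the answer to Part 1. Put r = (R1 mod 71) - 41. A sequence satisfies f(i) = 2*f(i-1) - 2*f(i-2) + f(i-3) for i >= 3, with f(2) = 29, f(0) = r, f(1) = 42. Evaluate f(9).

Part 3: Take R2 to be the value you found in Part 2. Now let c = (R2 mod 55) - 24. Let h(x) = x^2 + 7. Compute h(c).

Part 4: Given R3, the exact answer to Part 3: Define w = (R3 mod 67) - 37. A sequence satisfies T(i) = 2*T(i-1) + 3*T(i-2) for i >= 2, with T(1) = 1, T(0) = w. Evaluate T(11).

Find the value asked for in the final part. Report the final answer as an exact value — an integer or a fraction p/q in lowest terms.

-1594295

Part 1: 91281 = 3 * 30427; number of divisors = (1+1) * (1+1) = 4; answer 4
Part 2: R1 = 4; r = -37; f(3) = 2*(29) - 2*(42) + 1*(-37) = -63; iterating: f(3)=-63, f(4)=-142, f(5)=-129, f(6)=-37, f(7)=42, f(8)=29, f(9)=-63; answer -63
Part 3: R2 = -63; c = 23; 1*(23)^2 + 7 = (529) + (7) = 536; answer 536
Part 4: R3 = 536; w = -37; T(2) = 2*(1) + 3*(-37) = -109; iterating: T(2)=-109, T(3)=-215, T(4)=-757, T(5)=-2159, T(6)=-6589, T(7)=-19655, T(8)=-59077, T(9)=-177119, T(10)=-531469, T(11)=-1594295; answer -1594295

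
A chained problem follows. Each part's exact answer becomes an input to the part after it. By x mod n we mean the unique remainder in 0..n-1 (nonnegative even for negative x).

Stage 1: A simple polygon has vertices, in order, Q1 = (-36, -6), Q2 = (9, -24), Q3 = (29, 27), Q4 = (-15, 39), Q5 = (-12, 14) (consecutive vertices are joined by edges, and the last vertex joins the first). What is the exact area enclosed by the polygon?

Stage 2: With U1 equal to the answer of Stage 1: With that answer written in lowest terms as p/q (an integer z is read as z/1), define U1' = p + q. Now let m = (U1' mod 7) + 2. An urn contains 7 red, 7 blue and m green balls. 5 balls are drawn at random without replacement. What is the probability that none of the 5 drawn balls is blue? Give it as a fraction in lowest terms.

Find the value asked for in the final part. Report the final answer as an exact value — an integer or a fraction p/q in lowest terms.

Stage 1: cross terms: (-36*-24 - 9*-6)=918, (9*27 - 29*-24)=939, (29*39 - -15*27)=1536, (-15*14 - -12*39)=258, (-12*-6 - -36*14)=576; twice the area = |4227| = 4227; area = 4227/2; answer 4227/2
Stage 2: U1 = 4227/2; threaded value p + q = 4229; m = 3; total draws C(17,5) = 6188; favorable C(10,5) = 252; P = 9/221; answer 9/221

9/221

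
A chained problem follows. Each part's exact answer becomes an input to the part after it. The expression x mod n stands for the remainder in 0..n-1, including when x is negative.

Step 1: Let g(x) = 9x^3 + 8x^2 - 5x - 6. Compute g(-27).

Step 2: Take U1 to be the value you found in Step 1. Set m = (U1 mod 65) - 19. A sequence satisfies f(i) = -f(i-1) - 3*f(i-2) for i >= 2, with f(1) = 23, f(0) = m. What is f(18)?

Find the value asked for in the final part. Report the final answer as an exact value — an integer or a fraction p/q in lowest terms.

204457

Step 1: 9*(-27)^3 + 8*(-27)^2 - 5*(-27)^1 - 6 = (-177147) + (5832) + (135) + (-6) = -171186; answer -171186
Step 2: U1 = -171186; m = 5; f(2) = -1*(23) - 3*(5) = -38; iterating: f(2)=-38, f(3)=-31, f(4)=145, f(5)=-52, f(6)=-383, f(7)=539, f(8)=610, f(9)=-2227, f(10)=397, f(11)=6284, f(12)=-7475, f(13)=-11377, f(14)=33802, f(15)=329, f(16)=-101735, f(17)=100748, f(18)=204457; answer 204457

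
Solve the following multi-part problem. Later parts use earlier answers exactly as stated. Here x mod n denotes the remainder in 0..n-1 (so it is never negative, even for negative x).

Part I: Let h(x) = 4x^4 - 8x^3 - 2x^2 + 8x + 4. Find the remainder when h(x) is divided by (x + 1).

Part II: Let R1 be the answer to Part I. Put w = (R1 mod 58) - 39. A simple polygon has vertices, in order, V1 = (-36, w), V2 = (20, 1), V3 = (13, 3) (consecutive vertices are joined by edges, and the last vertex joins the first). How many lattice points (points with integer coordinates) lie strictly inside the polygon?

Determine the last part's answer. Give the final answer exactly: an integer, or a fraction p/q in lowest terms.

174

Part I: remainder = value at the root: 4*(-1)^4 - 8*(-1)^3 - 2*(-1)^2 + 8*(-1)^1 + 4 = (4) + (8) + (-2) + (-8) + (4) = 6; answer 6
Part II: R1 = 6; w = -33; cross terms: (-36*1 - 20*-33)=624, (20*3 - 13*1)=47, (13*-33 - -36*3)=-321; twice the area = |350| = 350; area = 175; boundary points = 2 + 1 + 1 = 4; strictly interior points = area - boundary/2 + 1 = 174; answer 174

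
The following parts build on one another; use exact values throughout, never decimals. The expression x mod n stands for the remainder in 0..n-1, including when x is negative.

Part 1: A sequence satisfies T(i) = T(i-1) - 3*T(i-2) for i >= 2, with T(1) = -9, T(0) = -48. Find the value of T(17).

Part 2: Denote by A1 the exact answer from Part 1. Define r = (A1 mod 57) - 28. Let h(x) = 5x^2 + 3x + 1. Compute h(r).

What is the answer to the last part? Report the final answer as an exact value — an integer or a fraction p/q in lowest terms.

1233

Part 1: T(2) = 1*(-9) - 3*(-48) = 135; iterating: T(2)=135, T(3)=162, T(4)=-243, T(5)=-729, T(6)=0, T(7)=2187, T(8)=2187, T(9)=-4374, T(10)=-10935, T(11)=2187, T(12)=34992, T(13)=28431, T(14)=-76545, T(15)=-161838, T(16)=67797, T(17)=553311; answer 553311
Part 2: A1 = 553311; r = -16; 5*(-16)^2 + 3*(-16)^1 + 1 = (1280) + (-48) + (1) = 1233; answer 1233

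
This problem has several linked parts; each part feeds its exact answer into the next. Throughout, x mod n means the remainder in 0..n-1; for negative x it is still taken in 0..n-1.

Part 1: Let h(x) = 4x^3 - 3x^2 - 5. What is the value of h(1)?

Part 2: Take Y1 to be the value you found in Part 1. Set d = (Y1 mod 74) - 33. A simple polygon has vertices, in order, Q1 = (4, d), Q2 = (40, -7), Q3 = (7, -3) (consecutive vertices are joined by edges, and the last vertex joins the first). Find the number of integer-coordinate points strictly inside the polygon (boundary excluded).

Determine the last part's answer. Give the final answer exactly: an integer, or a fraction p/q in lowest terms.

Part 1: 4*(1)^3 - 3*(1)^2 - 5 = (4) + (-3) + (-5) = -4; answer -4
Part 2: Y1 = -4; d = 37; cross terms: (4*-7 - 40*37)=-1508, (40*-3 - 7*-7)=-71, (7*37 - 4*-3)=271; twice the area = |-1308| = 1308; area = 654; boundary points = 4 + 1 + 1 = 6; strictly interior points = area - boundary/2 + 1 = 652; answer 652

652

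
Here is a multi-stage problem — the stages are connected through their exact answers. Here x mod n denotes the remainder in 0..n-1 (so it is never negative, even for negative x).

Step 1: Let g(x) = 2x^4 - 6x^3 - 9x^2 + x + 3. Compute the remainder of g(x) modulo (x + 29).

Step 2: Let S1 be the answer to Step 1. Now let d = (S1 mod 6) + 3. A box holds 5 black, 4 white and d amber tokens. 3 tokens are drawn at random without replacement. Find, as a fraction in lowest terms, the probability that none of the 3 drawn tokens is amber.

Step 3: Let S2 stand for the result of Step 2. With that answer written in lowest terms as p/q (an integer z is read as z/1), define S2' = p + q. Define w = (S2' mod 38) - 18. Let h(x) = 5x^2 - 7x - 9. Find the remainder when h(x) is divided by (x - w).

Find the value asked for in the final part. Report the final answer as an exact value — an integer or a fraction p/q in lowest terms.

Step 1: remainder = value at the root: 2*(-29)^4 - 6*(-29)^3 - 9*(-29)^2 + 1*(-29)^1 + 3 = (1414562) + (146334) + (-7569) + (-29) + (3) = 1553301; answer 1553301
Step 2: S1 = 1553301; d = 6; total draws C(15,3) = 455; favorable C(9,3) = 84; P = 12/65; answer 12/65
Step 3: S2 = 12/65; threaded value p + q = 77; w = -17; remainder = value at the root: 5*(-17)^2 - 7*(-17)^1 - 9 = (1445) + (119) + (-9) = 1555; answer 1555

1555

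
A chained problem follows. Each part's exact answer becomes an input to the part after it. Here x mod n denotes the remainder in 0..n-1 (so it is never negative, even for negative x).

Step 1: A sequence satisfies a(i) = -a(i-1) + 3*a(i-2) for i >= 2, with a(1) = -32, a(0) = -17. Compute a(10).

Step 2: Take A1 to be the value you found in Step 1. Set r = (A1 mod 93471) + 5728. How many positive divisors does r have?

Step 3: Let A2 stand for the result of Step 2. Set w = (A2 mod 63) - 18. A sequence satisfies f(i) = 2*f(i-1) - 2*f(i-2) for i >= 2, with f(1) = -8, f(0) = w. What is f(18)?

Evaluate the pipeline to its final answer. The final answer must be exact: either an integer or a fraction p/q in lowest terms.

-1024

Step 1: a(2) = -1*(-32) + 3*(-17) = -19; iterating: a(2)=-19, a(3)=-77, a(4)=20, a(5)=-251, a(6)=311, a(7)=-1064, a(8)=1997, a(9)=-5189, a(10)=11180; answer 11180
Step 2: A1 = 11180; r = 16908; 16908 = 2^2 * 3 * 1409; number of divisors = (2+1) * (1+1) * (1+1) = 12; answer 12
Step 3: A2 = 12; w = -6; f(2) = 2*(-8) - 2*(-6) = -4; iterating: f(2)=-4, f(3)=8, f(4)=24, f(5)=32, f(6)=16, f(7)=-32, f(8)=-96, f(9)=-128, f(10)=-64, f(11)=128, f(12)=384, f(13)=512, f(14)=256, f(15)=-512, f(16)=-1536, f(17)=-2048, f(18)=-1024; answer -1024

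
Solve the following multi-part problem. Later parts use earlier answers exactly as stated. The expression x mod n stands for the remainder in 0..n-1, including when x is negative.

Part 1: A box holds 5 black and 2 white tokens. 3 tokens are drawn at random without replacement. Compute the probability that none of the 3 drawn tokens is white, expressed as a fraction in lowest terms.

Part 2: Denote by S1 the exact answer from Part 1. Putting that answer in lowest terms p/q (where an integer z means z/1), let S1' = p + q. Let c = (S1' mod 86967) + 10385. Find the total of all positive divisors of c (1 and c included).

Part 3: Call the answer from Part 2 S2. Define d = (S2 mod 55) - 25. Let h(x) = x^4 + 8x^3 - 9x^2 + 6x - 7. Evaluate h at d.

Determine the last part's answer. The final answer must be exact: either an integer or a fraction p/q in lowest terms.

641

Part 1: total draws C(7,3) = 35; favorable C(5,3) = 10; P = 2/7; answer 2/7
Part 2: S1 = 2/7; threaded value p + q = 9; c = 10394; 10394 = 2 * 5197; sigma = (1 + 2) * (1 + 5197) = 3 * 5198 = 15594; answer 15594
Part 3: S2 = 15594; d = 4; 1*(4)^4 + 8*(4)^3 - 9*(4)^2 + 6*(4)^1 - 7 = (256) + (512) + (-144) + (24) + (-7) = 641; answer 641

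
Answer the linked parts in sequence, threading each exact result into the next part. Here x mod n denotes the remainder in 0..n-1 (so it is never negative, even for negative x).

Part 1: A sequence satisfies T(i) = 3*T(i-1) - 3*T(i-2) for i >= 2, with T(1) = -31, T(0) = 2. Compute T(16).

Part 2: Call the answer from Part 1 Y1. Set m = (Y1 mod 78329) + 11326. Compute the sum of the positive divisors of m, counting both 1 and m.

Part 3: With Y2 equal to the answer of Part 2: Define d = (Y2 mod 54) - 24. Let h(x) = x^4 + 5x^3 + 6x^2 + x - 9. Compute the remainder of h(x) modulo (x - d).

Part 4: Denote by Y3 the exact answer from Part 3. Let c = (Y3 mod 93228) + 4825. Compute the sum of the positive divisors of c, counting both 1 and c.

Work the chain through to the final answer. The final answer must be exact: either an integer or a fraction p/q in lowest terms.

211680

Part 1: T(2) = 3*(-31) - 3*(2) = -99; iterating: T(2)=-99, T(3)=-204, T(4)=-315, T(5)=-333, T(6)=-54, T(7)=837, T(8)=2673, T(9)=5508, T(10)=8505, T(11)=8991, T(12)=1458, T(13)=-22599, T(14)=-72171, T(15)=-148716, T(16)=-229635; answer -229635
Part 2: Y1 = -229635; m = 16678; 16678 = 2 * 31 * 269; sigma = (1 + 2) * (1 + 31) * (1 + 269) = 3 * 32 * 270 = 25920; answer 25920
Part 3: Y2 = 25920; d = -24; remainder = value at the root: 1*(-24)^4 + 5*(-24)^3 + 6*(-24)^2 + 1*(-24)^1 - 9 = (331776) + (-69120) + (3456) + (-24) + (-9) = 266079; answer 266079
Part 4: Y3 = 266079; c = 84448; 84448 = 2^5 * 7 * 13 * 29; sigma = (1 + 2 + 4 + 8 + 16 + 32) * (1 + 7) * (1 + 13) * (1 + 29) = 63 * 8 * 14 * 30 = 211680; answer 211680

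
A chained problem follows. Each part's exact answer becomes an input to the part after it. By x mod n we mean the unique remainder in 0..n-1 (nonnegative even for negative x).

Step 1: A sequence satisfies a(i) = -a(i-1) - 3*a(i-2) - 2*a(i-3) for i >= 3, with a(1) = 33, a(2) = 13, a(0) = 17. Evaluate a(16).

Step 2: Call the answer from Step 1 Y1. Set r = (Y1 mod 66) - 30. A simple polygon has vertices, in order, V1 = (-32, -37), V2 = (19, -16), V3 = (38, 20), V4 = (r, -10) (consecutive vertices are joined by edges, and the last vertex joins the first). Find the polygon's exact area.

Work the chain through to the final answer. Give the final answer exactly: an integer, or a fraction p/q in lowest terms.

381

Step 1: a(3) = -1*(13) - 3*(33) - 2*(17) = -146; iterating: a(3)=-146, a(4)=41, a(5)=371, a(6)=-202, a(7)=-993, a(8)=857, a(9)=2526, a(10)=-3111, a(11)=-6181, a(12)=10462, a(13)=14303, a(14)=-33327, a(15)=-30506, a(16)=101881; answer 101881
Step 2: Y1 = 101881; r = 13; cross terms: (-32*-16 - 19*-37)=1215, (19*20 - 38*-16)=988, (38*-10 - 13*20)=-640, (13*-37 - -32*-10)=-801; twice the area = |762| = 762; area = 381; answer 381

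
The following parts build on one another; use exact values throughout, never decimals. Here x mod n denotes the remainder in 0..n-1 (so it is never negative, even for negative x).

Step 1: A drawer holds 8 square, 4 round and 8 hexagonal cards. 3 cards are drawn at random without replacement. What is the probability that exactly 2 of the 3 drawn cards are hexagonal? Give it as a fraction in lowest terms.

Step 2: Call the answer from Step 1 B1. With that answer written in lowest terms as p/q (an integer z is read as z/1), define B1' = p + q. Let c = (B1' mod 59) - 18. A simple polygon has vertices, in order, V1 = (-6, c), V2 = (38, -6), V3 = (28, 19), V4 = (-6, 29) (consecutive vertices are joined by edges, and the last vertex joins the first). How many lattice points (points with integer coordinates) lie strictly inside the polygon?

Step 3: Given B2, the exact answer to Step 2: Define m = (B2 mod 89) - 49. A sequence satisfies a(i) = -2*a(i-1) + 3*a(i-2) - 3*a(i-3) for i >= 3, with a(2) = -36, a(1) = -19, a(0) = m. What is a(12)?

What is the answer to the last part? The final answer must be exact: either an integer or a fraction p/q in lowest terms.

Step 1: total draws C(20,3) = 1140; favorable C(8,2)*C(12,1) = 336; P = 28/95; answer 28/95
Step 2: B1 = 28/95; threaded value p + q = 123; c = -13; cross terms: (-6*-6 - 38*-13)=530, (38*19 - 28*-6)=890, (28*29 - -6*19)=926, (-6*-13 - -6*29)=252; twice the area = |2598| = 2598; area = 1299; boundary points = 1 + 5 + 2 + 42 = 50; strictly interior points = area - boundary/2 + 1 = 1275; answer 1275
Step 3: B2 = 1275; m = -20; a(3) = -2*(-36) + 3*(-19) - 3*(-20) = 75; iterating: a(3)=75, a(4)=-201, a(5)=735, a(6)=-2298, a(7)=7404, a(8)=-23907, a(9)=76920, a(10)=-247773, a(11)=798027, a(12)=-2570133; answer -2570133

-2570133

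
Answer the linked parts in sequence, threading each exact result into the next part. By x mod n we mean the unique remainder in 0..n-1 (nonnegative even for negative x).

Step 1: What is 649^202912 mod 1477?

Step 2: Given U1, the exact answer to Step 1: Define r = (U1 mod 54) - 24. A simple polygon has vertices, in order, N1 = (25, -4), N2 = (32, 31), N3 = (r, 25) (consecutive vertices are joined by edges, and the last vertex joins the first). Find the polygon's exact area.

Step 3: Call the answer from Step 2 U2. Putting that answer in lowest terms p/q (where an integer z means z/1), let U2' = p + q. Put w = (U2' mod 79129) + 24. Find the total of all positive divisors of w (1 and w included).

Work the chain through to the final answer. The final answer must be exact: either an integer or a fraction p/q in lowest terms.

840

Step 1: squarings mod 1477: 649^1=649, 649^2=256, 649^4=548, 649^8=473, 649^16=702, 649^32=963, 649^64=1290, 649^128=998, 649^256=506, 649^512=515, 649^1024=842, 649^2048=4, 649^4096=16, 649^8192=256, 649^16384=548, 649^32768=473, 649^65536=702, 649^131072=963; 649^202912 = 649^32 * 649^128 * 649^2048 * 649^4096 * 649^65536 * 649^131072 = 1108 (mod 1477); answer 1108
Step 2: U1 = 1108; r = 4; cross terms: (25*31 - 32*-4)=903, (32*25 - 4*31)=676, (4*-4 - 25*25)=-641; twice the area = |938| = 938; area = 469; answer 469
Step 3: U2 = 469; threaded value p + q = 470; w = 494; 494 = 2 * 13 * 19; sigma = (1 + 2) * (1 + 13) * (1 + 19) = 3 * 14 * 20 = 840; answer 840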